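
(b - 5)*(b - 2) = b^2 - 7*b + 10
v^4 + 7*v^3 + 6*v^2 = v^2*(v + 1)*(v + 6)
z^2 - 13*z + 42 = (z - 7)*(z - 6)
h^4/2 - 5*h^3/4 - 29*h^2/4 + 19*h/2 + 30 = (h/2 + 1)*(h - 4)*(h - 3)*(h + 5/2)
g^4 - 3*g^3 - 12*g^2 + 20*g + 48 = (g - 4)*(g - 3)*(g + 2)^2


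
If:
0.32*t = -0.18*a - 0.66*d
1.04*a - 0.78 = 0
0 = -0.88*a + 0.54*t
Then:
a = 0.75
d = -0.80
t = 1.22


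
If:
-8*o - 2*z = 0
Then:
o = -z/4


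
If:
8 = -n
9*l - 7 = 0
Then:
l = 7/9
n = -8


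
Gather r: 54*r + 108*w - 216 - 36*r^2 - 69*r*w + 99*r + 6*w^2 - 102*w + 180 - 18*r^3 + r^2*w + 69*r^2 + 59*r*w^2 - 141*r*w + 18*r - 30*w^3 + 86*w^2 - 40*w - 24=-18*r^3 + r^2*(w + 33) + r*(59*w^2 - 210*w + 171) - 30*w^3 + 92*w^2 - 34*w - 60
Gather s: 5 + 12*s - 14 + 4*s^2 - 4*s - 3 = 4*s^2 + 8*s - 12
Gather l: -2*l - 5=-2*l - 5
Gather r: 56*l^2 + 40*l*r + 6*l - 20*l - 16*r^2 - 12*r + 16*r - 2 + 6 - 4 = 56*l^2 - 14*l - 16*r^2 + r*(40*l + 4)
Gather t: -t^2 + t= -t^2 + t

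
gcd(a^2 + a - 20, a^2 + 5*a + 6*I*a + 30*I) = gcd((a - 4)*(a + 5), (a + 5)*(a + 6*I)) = a + 5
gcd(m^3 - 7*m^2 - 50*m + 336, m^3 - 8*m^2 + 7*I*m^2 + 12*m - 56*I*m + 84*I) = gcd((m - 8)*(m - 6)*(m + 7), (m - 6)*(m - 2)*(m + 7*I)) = m - 6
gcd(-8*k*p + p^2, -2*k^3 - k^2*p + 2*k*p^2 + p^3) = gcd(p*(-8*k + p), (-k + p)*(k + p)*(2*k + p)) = 1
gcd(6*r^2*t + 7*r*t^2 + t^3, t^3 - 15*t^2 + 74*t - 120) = 1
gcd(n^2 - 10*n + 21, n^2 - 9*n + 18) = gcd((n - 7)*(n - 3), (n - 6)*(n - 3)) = n - 3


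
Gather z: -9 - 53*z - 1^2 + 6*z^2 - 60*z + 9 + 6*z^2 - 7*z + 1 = 12*z^2 - 120*z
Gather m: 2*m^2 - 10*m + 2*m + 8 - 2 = 2*m^2 - 8*m + 6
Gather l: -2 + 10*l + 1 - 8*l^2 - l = -8*l^2 + 9*l - 1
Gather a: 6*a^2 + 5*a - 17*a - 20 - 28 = 6*a^2 - 12*a - 48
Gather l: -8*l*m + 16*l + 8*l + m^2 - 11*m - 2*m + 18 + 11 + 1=l*(24 - 8*m) + m^2 - 13*m + 30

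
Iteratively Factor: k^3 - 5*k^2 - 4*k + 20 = (k - 2)*(k^2 - 3*k - 10) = (k - 2)*(k + 2)*(k - 5)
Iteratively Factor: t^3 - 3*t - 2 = (t + 1)*(t^2 - t - 2) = (t + 1)^2*(t - 2)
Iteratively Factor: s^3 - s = (s)*(s^2 - 1) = s*(s + 1)*(s - 1)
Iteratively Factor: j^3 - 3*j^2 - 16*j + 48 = (j - 4)*(j^2 + j - 12) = (j - 4)*(j - 3)*(j + 4)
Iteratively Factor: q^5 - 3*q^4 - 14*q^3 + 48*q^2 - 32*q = (q)*(q^4 - 3*q^3 - 14*q^2 + 48*q - 32) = q*(q - 4)*(q^3 + q^2 - 10*q + 8) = q*(q - 4)*(q - 2)*(q^2 + 3*q - 4) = q*(q - 4)*(q - 2)*(q + 4)*(q - 1)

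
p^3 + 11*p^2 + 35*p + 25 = (p + 1)*(p + 5)^2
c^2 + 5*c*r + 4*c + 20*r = (c + 4)*(c + 5*r)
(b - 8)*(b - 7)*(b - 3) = b^3 - 18*b^2 + 101*b - 168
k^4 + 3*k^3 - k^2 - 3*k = k*(k - 1)*(k + 1)*(k + 3)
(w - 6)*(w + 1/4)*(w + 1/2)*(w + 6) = w^4 + 3*w^3/4 - 287*w^2/8 - 27*w - 9/2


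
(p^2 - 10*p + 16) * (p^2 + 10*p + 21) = p^4 - 63*p^2 - 50*p + 336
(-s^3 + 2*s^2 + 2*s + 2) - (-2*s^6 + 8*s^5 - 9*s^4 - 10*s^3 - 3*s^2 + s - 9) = 2*s^6 - 8*s^5 + 9*s^4 + 9*s^3 + 5*s^2 + s + 11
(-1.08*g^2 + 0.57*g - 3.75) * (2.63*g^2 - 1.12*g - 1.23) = -2.8404*g^4 + 2.7087*g^3 - 9.1725*g^2 + 3.4989*g + 4.6125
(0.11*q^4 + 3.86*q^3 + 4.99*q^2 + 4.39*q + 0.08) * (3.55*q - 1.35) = 0.3905*q^5 + 13.5545*q^4 + 12.5035*q^3 + 8.848*q^2 - 5.6425*q - 0.108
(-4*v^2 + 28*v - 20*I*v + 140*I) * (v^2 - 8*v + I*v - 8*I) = -4*v^4 + 60*v^3 - 24*I*v^3 - 204*v^2 + 360*I*v^2 - 300*v - 1344*I*v + 1120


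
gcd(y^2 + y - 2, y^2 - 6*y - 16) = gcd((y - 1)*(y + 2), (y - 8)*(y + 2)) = y + 2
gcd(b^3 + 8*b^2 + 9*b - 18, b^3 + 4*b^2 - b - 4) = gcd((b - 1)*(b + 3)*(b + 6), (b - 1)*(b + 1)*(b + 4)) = b - 1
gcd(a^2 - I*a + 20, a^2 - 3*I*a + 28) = a + 4*I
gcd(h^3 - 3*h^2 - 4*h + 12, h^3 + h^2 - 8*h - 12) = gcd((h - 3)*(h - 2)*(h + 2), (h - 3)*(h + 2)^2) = h^2 - h - 6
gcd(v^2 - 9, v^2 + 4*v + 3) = v + 3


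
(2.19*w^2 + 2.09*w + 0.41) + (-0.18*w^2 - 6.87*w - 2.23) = 2.01*w^2 - 4.78*w - 1.82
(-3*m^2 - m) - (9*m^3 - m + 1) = -9*m^3 - 3*m^2 - 1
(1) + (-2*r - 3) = -2*r - 2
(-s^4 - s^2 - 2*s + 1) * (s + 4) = -s^5 - 4*s^4 - s^3 - 6*s^2 - 7*s + 4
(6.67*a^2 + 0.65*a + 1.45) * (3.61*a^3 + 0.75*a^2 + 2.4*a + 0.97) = 24.0787*a^5 + 7.349*a^4 + 21.73*a^3 + 9.1174*a^2 + 4.1105*a + 1.4065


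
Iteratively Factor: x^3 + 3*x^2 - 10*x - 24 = (x + 4)*(x^2 - x - 6) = (x + 2)*(x + 4)*(x - 3)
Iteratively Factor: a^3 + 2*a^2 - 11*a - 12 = (a - 3)*(a^2 + 5*a + 4) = (a - 3)*(a + 1)*(a + 4)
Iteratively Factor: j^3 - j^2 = (j)*(j^2 - j) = j*(j - 1)*(j)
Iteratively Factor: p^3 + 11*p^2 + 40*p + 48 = (p + 4)*(p^2 + 7*p + 12) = (p + 3)*(p + 4)*(p + 4)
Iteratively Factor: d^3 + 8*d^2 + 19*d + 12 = (d + 4)*(d^2 + 4*d + 3) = (d + 3)*(d + 4)*(d + 1)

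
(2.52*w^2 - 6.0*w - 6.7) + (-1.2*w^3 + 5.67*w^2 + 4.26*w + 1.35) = -1.2*w^3 + 8.19*w^2 - 1.74*w - 5.35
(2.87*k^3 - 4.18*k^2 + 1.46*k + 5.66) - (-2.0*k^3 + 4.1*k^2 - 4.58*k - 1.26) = 4.87*k^3 - 8.28*k^2 + 6.04*k + 6.92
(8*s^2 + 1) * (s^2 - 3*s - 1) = 8*s^4 - 24*s^3 - 7*s^2 - 3*s - 1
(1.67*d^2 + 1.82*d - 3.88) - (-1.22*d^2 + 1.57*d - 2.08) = 2.89*d^2 + 0.25*d - 1.8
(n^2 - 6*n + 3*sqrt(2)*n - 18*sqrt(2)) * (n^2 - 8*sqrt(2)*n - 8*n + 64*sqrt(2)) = n^4 - 14*n^3 - 5*sqrt(2)*n^3 + 70*sqrt(2)*n^2 - 240*sqrt(2)*n + 672*n - 2304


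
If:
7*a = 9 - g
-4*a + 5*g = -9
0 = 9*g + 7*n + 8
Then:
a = 18/13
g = -9/13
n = -23/91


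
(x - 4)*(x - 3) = x^2 - 7*x + 12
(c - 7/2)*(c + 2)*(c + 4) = c^3 + 5*c^2/2 - 13*c - 28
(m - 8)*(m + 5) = m^2 - 3*m - 40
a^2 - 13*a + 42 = (a - 7)*(a - 6)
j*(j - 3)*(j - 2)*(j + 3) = j^4 - 2*j^3 - 9*j^2 + 18*j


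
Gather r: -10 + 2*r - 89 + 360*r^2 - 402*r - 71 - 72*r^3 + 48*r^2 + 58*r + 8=-72*r^3 + 408*r^2 - 342*r - 162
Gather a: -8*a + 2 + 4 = 6 - 8*a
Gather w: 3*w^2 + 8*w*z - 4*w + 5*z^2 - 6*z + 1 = 3*w^2 + w*(8*z - 4) + 5*z^2 - 6*z + 1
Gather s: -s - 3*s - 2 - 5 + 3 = -4*s - 4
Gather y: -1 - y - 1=-y - 2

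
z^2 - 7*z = z*(z - 7)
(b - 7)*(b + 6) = b^2 - b - 42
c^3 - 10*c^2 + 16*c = c*(c - 8)*(c - 2)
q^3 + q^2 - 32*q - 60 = (q - 6)*(q + 2)*(q + 5)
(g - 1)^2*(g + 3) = g^3 + g^2 - 5*g + 3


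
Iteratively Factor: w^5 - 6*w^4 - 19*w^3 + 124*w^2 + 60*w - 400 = (w + 4)*(w^4 - 10*w^3 + 21*w^2 + 40*w - 100) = (w - 5)*(w + 4)*(w^3 - 5*w^2 - 4*w + 20) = (w - 5)^2*(w + 4)*(w^2 - 4) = (w - 5)^2*(w - 2)*(w + 4)*(w + 2)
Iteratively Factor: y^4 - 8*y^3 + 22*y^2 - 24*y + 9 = (y - 3)*(y^3 - 5*y^2 + 7*y - 3) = (y - 3)*(y - 1)*(y^2 - 4*y + 3) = (y - 3)^2*(y - 1)*(y - 1)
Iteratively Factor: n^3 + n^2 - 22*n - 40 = (n + 4)*(n^2 - 3*n - 10) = (n - 5)*(n + 4)*(n + 2)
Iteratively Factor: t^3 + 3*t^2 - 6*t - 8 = (t + 1)*(t^2 + 2*t - 8) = (t + 1)*(t + 4)*(t - 2)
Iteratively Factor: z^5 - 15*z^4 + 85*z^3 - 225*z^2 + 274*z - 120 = (z - 5)*(z^4 - 10*z^3 + 35*z^2 - 50*z + 24) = (z - 5)*(z - 4)*(z^3 - 6*z^2 + 11*z - 6) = (z - 5)*(z - 4)*(z - 2)*(z^2 - 4*z + 3) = (z - 5)*(z - 4)*(z - 3)*(z - 2)*(z - 1)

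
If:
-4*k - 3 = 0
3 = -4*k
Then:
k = -3/4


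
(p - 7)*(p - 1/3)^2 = p^3 - 23*p^2/3 + 43*p/9 - 7/9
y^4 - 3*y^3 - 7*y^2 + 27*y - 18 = (y - 3)*(y - 2)*(y - 1)*(y + 3)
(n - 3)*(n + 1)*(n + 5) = n^3 + 3*n^2 - 13*n - 15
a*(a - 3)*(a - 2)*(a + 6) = a^4 + a^3 - 24*a^2 + 36*a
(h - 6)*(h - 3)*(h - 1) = h^3 - 10*h^2 + 27*h - 18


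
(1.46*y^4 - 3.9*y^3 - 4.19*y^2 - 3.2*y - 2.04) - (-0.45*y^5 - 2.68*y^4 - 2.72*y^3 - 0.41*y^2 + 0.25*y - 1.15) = 0.45*y^5 + 4.14*y^4 - 1.18*y^3 - 3.78*y^2 - 3.45*y - 0.89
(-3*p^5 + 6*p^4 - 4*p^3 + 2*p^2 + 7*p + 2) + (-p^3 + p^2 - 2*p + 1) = -3*p^5 + 6*p^4 - 5*p^3 + 3*p^2 + 5*p + 3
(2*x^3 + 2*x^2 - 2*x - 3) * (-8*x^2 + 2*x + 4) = -16*x^5 - 12*x^4 + 28*x^3 + 28*x^2 - 14*x - 12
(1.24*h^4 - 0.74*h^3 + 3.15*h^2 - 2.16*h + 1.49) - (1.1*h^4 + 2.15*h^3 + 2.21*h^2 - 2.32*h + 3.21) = 0.14*h^4 - 2.89*h^3 + 0.94*h^2 + 0.16*h - 1.72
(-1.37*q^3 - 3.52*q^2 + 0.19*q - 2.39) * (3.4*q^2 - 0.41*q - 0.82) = -4.658*q^5 - 11.4063*q^4 + 3.2126*q^3 - 5.3175*q^2 + 0.8241*q + 1.9598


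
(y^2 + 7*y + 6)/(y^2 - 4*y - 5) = (y + 6)/(y - 5)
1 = 1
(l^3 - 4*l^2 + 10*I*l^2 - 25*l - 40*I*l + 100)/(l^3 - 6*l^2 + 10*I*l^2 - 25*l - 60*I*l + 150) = (l - 4)/(l - 6)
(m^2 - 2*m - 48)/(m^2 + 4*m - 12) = (m - 8)/(m - 2)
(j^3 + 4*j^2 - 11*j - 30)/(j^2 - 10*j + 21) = (j^2 + 7*j + 10)/(j - 7)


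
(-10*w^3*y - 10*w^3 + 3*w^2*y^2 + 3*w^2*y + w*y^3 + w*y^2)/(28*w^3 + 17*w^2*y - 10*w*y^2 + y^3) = w*(-10*w^2*y - 10*w^2 + 3*w*y^2 + 3*w*y + y^3 + y^2)/(28*w^3 + 17*w^2*y - 10*w*y^2 + y^3)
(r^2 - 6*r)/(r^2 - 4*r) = (r - 6)/(r - 4)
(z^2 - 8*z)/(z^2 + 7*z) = (z - 8)/(z + 7)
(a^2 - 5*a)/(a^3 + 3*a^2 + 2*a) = (a - 5)/(a^2 + 3*a + 2)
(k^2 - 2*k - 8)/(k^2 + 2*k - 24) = (k + 2)/(k + 6)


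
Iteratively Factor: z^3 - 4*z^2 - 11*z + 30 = (z - 2)*(z^2 - 2*z - 15) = (z - 5)*(z - 2)*(z + 3)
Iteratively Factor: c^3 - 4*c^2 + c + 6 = (c + 1)*(c^2 - 5*c + 6) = (c - 2)*(c + 1)*(c - 3)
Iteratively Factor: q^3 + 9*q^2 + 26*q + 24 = (q + 2)*(q^2 + 7*q + 12) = (q + 2)*(q + 3)*(q + 4)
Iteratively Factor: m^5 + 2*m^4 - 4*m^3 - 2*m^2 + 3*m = (m - 1)*(m^4 + 3*m^3 - m^2 - 3*m) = (m - 1)*(m + 3)*(m^3 - m) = m*(m - 1)*(m + 3)*(m^2 - 1) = m*(m - 1)^2*(m + 3)*(m + 1)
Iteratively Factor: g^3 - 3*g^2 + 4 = (g - 2)*(g^2 - g - 2) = (g - 2)*(g + 1)*(g - 2)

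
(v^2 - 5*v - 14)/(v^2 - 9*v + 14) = (v + 2)/(v - 2)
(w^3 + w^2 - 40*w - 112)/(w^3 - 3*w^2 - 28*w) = (w + 4)/w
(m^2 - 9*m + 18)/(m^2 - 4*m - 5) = (-m^2 + 9*m - 18)/(-m^2 + 4*m + 5)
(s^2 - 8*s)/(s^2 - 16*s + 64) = s/(s - 8)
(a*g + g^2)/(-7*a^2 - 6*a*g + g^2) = -g/(7*a - g)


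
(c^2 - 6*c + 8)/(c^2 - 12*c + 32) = (c - 2)/(c - 8)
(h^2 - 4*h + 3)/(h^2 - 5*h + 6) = (h - 1)/(h - 2)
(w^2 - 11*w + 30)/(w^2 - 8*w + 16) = (w^2 - 11*w + 30)/(w^2 - 8*w + 16)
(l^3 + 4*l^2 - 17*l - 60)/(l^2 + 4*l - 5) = (l^2 - l - 12)/(l - 1)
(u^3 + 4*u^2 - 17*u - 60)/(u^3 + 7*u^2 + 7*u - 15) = (u - 4)/(u - 1)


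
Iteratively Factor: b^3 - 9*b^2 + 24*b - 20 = (b - 2)*(b^2 - 7*b + 10) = (b - 2)^2*(b - 5)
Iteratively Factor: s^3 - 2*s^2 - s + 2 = (s + 1)*(s^2 - 3*s + 2) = (s - 2)*(s + 1)*(s - 1)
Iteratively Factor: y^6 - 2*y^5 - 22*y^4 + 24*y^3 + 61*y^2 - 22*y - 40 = (y + 1)*(y^5 - 3*y^4 - 19*y^3 + 43*y^2 + 18*y - 40) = (y - 1)*(y + 1)*(y^4 - 2*y^3 - 21*y^2 + 22*y + 40) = (y - 1)*(y + 1)^2*(y^3 - 3*y^2 - 18*y + 40) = (y - 1)*(y + 1)^2*(y + 4)*(y^2 - 7*y + 10) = (y - 5)*(y - 1)*(y + 1)^2*(y + 4)*(y - 2)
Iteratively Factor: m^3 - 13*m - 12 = (m - 4)*(m^2 + 4*m + 3) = (m - 4)*(m + 1)*(m + 3)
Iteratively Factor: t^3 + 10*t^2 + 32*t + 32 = (t + 4)*(t^2 + 6*t + 8) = (t + 2)*(t + 4)*(t + 4)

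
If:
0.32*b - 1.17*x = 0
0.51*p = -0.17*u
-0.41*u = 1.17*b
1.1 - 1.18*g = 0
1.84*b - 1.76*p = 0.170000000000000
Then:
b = 1.02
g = 0.93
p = 0.98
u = -2.92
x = 0.28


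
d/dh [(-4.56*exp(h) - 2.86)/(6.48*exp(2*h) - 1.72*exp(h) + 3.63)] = (29.5488*exp(2*h) + 37.0656*exp(h) - 21.472)*exp(h)/(41.9904*exp(4*h) - 22.2912*exp(3*h) + 50.0032*exp(2*h) - 12.4872*exp(h) + 13.1769)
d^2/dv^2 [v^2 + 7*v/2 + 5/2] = 2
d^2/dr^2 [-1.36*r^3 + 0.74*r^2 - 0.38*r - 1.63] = 1.48 - 8.16*r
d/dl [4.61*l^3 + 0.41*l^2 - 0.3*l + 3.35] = 13.83*l^2 + 0.82*l - 0.3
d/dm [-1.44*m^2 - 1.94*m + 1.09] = -2.88*m - 1.94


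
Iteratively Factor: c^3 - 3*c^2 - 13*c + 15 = (c + 3)*(c^2 - 6*c + 5) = (c - 5)*(c + 3)*(c - 1)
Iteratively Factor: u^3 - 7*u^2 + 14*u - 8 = (u - 1)*(u^2 - 6*u + 8) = (u - 2)*(u - 1)*(u - 4)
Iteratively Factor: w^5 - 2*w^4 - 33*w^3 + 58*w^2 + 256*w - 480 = (w - 2)*(w^4 - 33*w^2 - 8*w + 240) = (w - 2)*(w + 4)*(w^3 - 4*w^2 - 17*w + 60) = (w - 5)*(w - 2)*(w + 4)*(w^2 + w - 12) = (w - 5)*(w - 2)*(w + 4)^2*(w - 3)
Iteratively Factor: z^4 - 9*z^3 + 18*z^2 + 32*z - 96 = (z - 4)*(z^3 - 5*z^2 - 2*z + 24) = (z - 4)*(z - 3)*(z^2 - 2*z - 8) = (z - 4)^2*(z - 3)*(z + 2)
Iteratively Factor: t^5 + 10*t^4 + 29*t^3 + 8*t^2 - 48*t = (t + 4)*(t^4 + 6*t^3 + 5*t^2 - 12*t) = (t + 4)^2*(t^3 + 2*t^2 - 3*t) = t*(t + 4)^2*(t^2 + 2*t - 3) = t*(t - 1)*(t + 4)^2*(t + 3)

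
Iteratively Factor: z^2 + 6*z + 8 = (z + 4)*(z + 2)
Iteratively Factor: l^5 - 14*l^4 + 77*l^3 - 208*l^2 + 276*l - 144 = (l - 3)*(l^4 - 11*l^3 + 44*l^2 - 76*l + 48) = (l - 3)*(l - 2)*(l^3 - 9*l^2 + 26*l - 24) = (l - 3)*(l - 2)^2*(l^2 - 7*l + 12) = (l - 4)*(l - 3)*(l - 2)^2*(l - 3)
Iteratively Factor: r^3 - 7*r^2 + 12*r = (r)*(r^2 - 7*r + 12) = r*(r - 4)*(r - 3)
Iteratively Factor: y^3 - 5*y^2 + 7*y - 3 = (y - 1)*(y^2 - 4*y + 3) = (y - 1)^2*(y - 3)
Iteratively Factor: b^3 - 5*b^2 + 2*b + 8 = (b - 4)*(b^2 - b - 2) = (b - 4)*(b + 1)*(b - 2)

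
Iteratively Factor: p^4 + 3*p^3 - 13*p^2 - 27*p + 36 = (p - 3)*(p^3 + 6*p^2 + 5*p - 12) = (p - 3)*(p - 1)*(p^2 + 7*p + 12) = (p - 3)*(p - 1)*(p + 4)*(p + 3)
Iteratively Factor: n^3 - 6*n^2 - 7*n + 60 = (n + 3)*(n^2 - 9*n + 20) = (n - 5)*(n + 3)*(n - 4)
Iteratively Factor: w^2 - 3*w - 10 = (w - 5)*(w + 2)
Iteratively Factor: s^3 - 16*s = (s)*(s^2 - 16) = s*(s + 4)*(s - 4)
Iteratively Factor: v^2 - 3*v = (v - 3)*(v)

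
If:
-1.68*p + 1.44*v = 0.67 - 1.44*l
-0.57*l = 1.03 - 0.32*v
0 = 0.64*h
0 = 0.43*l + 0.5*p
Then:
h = 0.00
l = -0.73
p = 0.63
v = 1.92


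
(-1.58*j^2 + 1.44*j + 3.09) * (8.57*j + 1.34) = -13.5406*j^3 + 10.2236*j^2 + 28.4109*j + 4.1406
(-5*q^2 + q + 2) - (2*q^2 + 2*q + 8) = -7*q^2 - q - 6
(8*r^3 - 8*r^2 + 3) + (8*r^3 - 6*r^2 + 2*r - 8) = 16*r^3 - 14*r^2 + 2*r - 5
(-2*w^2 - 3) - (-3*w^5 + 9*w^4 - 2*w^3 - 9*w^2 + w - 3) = 3*w^5 - 9*w^4 + 2*w^3 + 7*w^2 - w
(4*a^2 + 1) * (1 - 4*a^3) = -16*a^5 - 4*a^3 + 4*a^2 + 1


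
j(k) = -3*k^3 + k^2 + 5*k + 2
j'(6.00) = -307.00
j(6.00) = -580.00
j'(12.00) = -1267.00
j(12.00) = -4978.00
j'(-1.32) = -13.32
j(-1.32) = 4.04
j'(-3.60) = -118.84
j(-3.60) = 136.93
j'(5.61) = -267.03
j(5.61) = -468.15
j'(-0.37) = 3.03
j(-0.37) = 0.44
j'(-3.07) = -85.96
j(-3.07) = 82.88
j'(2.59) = -50.19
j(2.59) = -30.46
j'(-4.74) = -206.69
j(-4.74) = 320.26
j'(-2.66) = -64.00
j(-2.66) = 52.24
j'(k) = -9*k^2 + 2*k + 5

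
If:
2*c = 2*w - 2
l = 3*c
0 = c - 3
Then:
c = 3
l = 9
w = 4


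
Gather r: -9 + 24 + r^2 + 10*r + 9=r^2 + 10*r + 24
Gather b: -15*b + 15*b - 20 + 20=0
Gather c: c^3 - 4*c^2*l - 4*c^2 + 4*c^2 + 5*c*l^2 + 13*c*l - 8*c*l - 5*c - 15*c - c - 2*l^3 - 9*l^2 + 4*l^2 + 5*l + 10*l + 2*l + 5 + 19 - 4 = c^3 - 4*c^2*l + c*(5*l^2 + 5*l - 21) - 2*l^3 - 5*l^2 + 17*l + 20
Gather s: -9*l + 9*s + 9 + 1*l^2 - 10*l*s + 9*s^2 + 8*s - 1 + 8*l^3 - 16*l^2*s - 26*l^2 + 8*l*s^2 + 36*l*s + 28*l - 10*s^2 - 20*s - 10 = 8*l^3 - 25*l^2 + 19*l + s^2*(8*l - 1) + s*(-16*l^2 + 26*l - 3) - 2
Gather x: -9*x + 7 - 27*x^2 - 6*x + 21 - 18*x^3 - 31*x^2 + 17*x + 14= -18*x^3 - 58*x^2 + 2*x + 42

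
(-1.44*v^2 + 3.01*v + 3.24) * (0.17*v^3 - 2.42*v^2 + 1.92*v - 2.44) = -0.2448*v^5 + 3.9965*v^4 - 9.4982*v^3 + 1.452*v^2 - 1.1236*v - 7.9056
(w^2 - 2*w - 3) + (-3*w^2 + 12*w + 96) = -2*w^2 + 10*w + 93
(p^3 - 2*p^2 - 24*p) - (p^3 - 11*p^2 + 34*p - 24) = 9*p^2 - 58*p + 24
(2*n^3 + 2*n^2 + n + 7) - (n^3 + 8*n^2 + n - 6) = n^3 - 6*n^2 + 13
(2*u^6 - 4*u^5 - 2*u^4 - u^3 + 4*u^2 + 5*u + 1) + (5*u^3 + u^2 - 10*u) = 2*u^6 - 4*u^5 - 2*u^4 + 4*u^3 + 5*u^2 - 5*u + 1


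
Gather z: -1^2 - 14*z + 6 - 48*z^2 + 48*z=-48*z^2 + 34*z + 5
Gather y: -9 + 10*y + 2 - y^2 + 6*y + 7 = -y^2 + 16*y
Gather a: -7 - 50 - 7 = -64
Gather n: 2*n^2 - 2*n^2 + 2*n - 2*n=0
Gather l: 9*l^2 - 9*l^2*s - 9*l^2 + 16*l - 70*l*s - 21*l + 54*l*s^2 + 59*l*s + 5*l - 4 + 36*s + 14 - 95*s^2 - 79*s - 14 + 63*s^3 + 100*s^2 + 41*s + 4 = -9*l^2*s + l*(54*s^2 - 11*s) + 63*s^3 + 5*s^2 - 2*s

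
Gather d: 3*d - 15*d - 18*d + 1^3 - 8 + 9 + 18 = 20 - 30*d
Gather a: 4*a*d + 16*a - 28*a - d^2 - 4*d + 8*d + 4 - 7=a*(4*d - 12) - d^2 + 4*d - 3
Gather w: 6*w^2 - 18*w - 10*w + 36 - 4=6*w^2 - 28*w + 32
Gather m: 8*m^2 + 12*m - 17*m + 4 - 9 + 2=8*m^2 - 5*m - 3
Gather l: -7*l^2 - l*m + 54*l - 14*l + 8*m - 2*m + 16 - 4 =-7*l^2 + l*(40 - m) + 6*m + 12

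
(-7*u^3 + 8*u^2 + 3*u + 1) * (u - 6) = -7*u^4 + 50*u^3 - 45*u^2 - 17*u - 6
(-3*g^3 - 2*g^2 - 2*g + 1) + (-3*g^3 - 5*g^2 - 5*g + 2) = -6*g^3 - 7*g^2 - 7*g + 3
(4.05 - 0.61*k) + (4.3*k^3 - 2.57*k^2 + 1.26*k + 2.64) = 4.3*k^3 - 2.57*k^2 + 0.65*k + 6.69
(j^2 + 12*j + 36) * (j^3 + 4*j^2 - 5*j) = j^5 + 16*j^4 + 79*j^3 + 84*j^2 - 180*j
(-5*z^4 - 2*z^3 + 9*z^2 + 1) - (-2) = -5*z^4 - 2*z^3 + 9*z^2 + 3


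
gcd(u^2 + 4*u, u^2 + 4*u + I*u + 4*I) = u + 4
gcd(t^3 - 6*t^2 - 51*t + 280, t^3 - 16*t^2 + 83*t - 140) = t - 5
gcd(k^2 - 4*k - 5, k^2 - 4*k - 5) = k^2 - 4*k - 5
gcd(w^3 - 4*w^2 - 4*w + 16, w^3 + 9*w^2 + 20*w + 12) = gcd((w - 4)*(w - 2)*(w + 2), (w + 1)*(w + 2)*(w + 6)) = w + 2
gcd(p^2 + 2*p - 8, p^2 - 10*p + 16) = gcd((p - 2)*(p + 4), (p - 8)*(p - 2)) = p - 2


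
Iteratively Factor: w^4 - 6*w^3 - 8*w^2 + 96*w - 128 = (w + 4)*(w^3 - 10*w^2 + 32*w - 32) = (w - 4)*(w + 4)*(w^2 - 6*w + 8) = (w - 4)*(w - 2)*(w + 4)*(w - 4)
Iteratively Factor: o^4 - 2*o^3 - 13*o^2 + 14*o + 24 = (o + 1)*(o^3 - 3*o^2 - 10*o + 24) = (o - 4)*(o + 1)*(o^2 + o - 6) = (o - 4)*(o + 1)*(o + 3)*(o - 2)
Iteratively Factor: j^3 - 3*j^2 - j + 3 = (j - 1)*(j^2 - 2*j - 3) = (j - 1)*(j + 1)*(j - 3)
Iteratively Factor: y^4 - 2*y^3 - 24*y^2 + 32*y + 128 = (y + 2)*(y^3 - 4*y^2 - 16*y + 64) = (y - 4)*(y + 2)*(y^2 - 16) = (y - 4)*(y + 2)*(y + 4)*(y - 4)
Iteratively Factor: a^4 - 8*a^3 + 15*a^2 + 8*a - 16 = (a - 1)*(a^3 - 7*a^2 + 8*a + 16) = (a - 4)*(a - 1)*(a^2 - 3*a - 4) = (a - 4)*(a - 1)*(a + 1)*(a - 4)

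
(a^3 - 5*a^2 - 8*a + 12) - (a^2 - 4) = a^3 - 6*a^2 - 8*a + 16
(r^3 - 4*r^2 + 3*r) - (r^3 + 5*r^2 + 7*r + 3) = -9*r^2 - 4*r - 3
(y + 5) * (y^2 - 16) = y^3 + 5*y^2 - 16*y - 80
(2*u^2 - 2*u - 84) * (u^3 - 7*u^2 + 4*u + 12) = 2*u^5 - 16*u^4 - 62*u^3 + 604*u^2 - 360*u - 1008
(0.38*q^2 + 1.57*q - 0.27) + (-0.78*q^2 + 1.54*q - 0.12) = -0.4*q^2 + 3.11*q - 0.39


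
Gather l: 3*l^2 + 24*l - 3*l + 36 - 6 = 3*l^2 + 21*l + 30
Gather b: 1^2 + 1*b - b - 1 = 0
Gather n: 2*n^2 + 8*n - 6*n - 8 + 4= 2*n^2 + 2*n - 4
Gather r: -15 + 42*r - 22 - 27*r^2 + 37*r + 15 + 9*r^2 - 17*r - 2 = -18*r^2 + 62*r - 24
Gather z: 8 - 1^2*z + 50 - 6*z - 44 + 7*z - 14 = 0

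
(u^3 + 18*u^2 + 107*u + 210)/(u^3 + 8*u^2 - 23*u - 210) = (u + 5)/(u - 5)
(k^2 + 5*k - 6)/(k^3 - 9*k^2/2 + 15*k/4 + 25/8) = 8*(k^2 + 5*k - 6)/(8*k^3 - 36*k^2 + 30*k + 25)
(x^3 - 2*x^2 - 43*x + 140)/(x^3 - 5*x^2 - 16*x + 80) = (x + 7)/(x + 4)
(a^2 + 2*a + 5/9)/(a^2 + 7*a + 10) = (a^2 + 2*a + 5/9)/(a^2 + 7*a + 10)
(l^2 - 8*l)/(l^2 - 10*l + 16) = l/(l - 2)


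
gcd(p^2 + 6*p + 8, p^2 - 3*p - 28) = p + 4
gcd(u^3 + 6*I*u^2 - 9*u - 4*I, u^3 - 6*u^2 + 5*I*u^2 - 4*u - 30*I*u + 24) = u^2 + 5*I*u - 4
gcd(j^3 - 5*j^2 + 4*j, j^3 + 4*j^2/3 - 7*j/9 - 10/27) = 1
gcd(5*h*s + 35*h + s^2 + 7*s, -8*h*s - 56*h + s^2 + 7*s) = s + 7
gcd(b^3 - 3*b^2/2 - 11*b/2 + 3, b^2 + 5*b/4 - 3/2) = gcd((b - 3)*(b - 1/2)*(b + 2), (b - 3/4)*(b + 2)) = b + 2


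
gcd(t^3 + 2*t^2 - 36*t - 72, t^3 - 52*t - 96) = t^2 + 8*t + 12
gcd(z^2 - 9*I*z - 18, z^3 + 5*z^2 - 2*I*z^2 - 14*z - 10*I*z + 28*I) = 1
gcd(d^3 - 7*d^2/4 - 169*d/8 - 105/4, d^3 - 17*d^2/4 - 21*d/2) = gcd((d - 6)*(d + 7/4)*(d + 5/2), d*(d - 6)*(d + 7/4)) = d^2 - 17*d/4 - 21/2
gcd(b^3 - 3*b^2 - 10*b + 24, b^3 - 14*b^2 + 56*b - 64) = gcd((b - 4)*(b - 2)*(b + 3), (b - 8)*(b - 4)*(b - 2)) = b^2 - 6*b + 8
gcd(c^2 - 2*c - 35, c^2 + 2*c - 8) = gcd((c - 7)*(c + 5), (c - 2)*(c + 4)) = 1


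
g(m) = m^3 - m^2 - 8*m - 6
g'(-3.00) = 25.00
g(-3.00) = -18.00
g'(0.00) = -8.00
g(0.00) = -6.00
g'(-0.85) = -4.13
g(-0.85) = -0.54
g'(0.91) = -7.34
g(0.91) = -13.35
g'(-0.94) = -3.47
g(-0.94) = -0.19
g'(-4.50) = 61.75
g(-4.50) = -81.38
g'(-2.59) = 17.30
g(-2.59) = -9.36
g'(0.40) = -8.32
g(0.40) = -9.30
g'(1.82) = -1.70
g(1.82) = -17.84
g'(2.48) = 5.49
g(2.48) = -16.74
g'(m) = 3*m^2 - 2*m - 8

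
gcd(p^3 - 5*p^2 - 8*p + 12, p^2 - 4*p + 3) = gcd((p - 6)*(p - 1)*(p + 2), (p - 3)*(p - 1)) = p - 1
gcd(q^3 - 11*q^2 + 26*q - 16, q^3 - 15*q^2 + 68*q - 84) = q - 2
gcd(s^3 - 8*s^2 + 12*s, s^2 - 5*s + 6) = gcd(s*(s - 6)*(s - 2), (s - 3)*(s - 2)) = s - 2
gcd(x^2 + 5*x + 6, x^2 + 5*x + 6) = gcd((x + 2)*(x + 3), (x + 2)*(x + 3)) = x^2 + 5*x + 6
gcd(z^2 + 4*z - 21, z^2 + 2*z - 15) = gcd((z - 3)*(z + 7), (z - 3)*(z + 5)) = z - 3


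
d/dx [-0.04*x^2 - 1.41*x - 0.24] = -0.08*x - 1.41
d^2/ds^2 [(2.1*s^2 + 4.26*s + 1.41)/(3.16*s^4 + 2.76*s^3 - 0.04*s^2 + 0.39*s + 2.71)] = (125.81856*s^8 + 620.356032*s^7 + 908.582976*s^6 + 529.342272*s^5 - 353.808288*s^4 - 954.150624*s^3 - 516.767544*s^2 - 60.638688*s + 22.575042)/(31.554496*s^12 + 82.680768*s^11 + 71.016576*s^10 + 30.614544*s^9 + 100.692528*s^8 + 150.44328*s^7 + 61.059332*s^6 + 19.50498*s^5 + 87.119088*s^4 + 60.614811*s^3 + 0.355281*s^2 + 8.592597*s + 19.902511)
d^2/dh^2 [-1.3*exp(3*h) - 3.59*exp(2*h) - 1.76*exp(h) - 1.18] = (-11.7*exp(2*h) - 14.36*exp(h) - 1.76)*exp(h)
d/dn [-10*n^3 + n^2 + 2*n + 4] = -30*n^2 + 2*n + 2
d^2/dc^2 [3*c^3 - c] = 18*c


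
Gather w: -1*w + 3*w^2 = 3*w^2 - w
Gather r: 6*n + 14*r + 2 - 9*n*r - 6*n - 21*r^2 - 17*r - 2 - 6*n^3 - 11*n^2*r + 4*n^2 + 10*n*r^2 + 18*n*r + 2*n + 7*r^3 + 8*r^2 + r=-6*n^3 + 4*n^2 + 2*n + 7*r^3 + r^2*(10*n - 13) + r*(-11*n^2 + 9*n - 2)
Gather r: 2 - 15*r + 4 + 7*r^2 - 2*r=7*r^2 - 17*r + 6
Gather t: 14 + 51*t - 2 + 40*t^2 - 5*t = 40*t^2 + 46*t + 12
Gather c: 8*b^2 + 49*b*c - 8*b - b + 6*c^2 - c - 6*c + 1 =8*b^2 - 9*b + 6*c^2 + c*(49*b - 7) + 1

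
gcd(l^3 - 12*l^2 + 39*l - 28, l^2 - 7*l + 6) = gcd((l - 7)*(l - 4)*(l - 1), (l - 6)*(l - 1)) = l - 1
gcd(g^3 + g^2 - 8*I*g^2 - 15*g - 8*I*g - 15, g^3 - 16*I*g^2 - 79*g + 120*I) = g^2 - 8*I*g - 15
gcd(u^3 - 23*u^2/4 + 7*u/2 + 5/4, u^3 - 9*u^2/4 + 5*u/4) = u - 1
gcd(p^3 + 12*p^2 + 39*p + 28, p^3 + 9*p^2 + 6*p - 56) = p^2 + 11*p + 28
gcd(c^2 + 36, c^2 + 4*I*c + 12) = c + 6*I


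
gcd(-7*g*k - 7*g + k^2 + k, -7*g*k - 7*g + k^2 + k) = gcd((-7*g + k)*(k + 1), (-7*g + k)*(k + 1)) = 7*g*k + 7*g - k^2 - k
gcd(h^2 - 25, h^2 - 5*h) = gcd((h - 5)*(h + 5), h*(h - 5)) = h - 5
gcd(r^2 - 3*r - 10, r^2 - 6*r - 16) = r + 2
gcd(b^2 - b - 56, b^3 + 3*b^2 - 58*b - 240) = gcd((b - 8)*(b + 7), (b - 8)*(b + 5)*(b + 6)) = b - 8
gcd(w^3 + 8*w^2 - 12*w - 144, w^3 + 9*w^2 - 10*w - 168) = w^2 + 2*w - 24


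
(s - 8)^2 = s^2 - 16*s + 64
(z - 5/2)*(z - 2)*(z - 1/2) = z^3 - 5*z^2 + 29*z/4 - 5/2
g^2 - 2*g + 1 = (g - 1)^2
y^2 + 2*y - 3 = (y - 1)*(y + 3)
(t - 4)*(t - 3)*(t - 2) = t^3 - 9*t^2 + 26*t - 24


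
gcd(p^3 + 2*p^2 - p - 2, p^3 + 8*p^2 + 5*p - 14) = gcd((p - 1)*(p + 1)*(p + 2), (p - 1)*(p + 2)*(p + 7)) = p^2 + p - 2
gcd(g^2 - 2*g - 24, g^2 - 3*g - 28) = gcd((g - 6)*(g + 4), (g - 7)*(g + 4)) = g + 4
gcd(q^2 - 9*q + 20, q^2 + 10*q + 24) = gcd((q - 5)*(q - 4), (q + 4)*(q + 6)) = 1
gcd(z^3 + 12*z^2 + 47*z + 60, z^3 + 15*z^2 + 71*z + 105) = z^2 + 8*z + 15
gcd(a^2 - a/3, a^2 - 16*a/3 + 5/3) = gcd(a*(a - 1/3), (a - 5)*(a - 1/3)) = a - 1/3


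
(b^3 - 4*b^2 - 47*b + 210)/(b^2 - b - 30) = (b^2 + 2*b - 35)/(b + 5)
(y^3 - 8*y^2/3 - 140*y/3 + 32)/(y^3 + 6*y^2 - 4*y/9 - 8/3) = 3*(y - 8)/(3*y + 2)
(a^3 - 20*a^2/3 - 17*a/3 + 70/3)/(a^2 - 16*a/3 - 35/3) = (3*a^2 + a - 10)/(3*a + 5)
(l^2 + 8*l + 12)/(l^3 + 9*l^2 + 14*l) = (l + 6)/(l*(l + 7))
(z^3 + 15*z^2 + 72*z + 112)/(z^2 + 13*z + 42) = (z^2 + 8*z + 16)/(z + 6)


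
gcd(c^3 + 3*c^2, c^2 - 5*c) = c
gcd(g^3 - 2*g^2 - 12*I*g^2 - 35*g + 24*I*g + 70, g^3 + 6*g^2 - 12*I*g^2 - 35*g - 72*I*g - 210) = g^2 - 12*I*g - 35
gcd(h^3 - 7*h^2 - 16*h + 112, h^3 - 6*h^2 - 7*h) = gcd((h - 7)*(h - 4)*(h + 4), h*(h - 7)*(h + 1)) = h - 7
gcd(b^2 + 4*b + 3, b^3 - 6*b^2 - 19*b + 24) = b + 3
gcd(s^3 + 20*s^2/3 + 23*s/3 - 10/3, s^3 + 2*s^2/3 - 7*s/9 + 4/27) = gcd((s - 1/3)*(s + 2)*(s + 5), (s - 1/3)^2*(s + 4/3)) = s - 1/3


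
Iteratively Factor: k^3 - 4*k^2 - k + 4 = (k - 1)*(k^2 - 3*k - 4) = (k - 1)*(k + 1)*(k - 4)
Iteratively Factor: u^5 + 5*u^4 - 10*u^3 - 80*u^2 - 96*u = (u)*(u^4 + 5*u^3 - 10*u^2 - 80*u - 96) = u*(u + 3)*(u^3 + 2*u^2 - 16*u - 32) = u*(u + 3)*(u + 4)*(u^2 - 2*u - 8) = u*(u + 2)*(u + 3)*(u + 4)*(u - 4)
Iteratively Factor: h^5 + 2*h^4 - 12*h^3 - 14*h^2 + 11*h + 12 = (h - 3)*(h^4 + 5*h^3 + 3*h^2 - 5*h - 4) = (h - 3)*(h - 1)*(h^3 + 6*h^2 + 9*h + 4) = (h - 3)*(h - 1)*(h + 1)*(h^2 + 5*h + 4) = (h - 3)*(h - 1)*(h + 1)*(h + 4)*(h + 1)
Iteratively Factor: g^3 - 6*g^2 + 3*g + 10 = (g + 1)*(g^2 - 7*g + 10) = (g - 5)*(g + 1)*(g - 2)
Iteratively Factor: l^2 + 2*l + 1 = (l + 1)*(l + 1)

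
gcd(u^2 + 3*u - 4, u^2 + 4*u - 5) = u - 1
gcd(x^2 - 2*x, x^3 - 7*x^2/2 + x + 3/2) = 1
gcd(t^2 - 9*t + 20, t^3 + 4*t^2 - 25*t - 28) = t - 4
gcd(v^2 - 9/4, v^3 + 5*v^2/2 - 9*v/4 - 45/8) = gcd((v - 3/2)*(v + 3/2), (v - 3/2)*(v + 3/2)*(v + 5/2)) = v^2 - 9/4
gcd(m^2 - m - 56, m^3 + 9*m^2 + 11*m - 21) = m + 7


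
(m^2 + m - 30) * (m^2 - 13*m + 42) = m^4 - 12*m^3 - m^2 + 432*m - 1260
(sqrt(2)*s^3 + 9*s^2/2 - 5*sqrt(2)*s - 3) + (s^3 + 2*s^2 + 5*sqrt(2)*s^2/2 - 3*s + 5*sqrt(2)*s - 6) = s^3 + sqrt(2)*s^3 + 5*sqrt(2)*s^2/2 + 13*s^2/2 - 3*s - 9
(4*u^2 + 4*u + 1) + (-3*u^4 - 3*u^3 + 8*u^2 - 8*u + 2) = -3*u^4 - 3*u^3 + 12*u^2 - 4*u + 3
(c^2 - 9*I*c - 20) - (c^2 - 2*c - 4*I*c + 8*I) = 2*c - 5*I*c - 20 - 8*I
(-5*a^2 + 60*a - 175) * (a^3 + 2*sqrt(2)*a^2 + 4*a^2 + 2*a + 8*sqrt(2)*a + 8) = -5*a^5 - 10*sqrt(2)*a^4 + 40*a^4 + 55*a^3 + 80*sqrt(2)*a^3 - 620*a^2 + 130*sqrt(2)*a^2 - 1400*sqrt(2)*a + 130*a - 1400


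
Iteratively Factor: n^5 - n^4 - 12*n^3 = (n + 3)*(n^4 - 4*n^3) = (n - 4)*(n + 3)*(n^3) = n*(n - 4)*(n + 3)*(n^2) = n^2*(n - 4)*(n + 3)*(n)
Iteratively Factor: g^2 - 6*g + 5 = (g - 1)*(g - 5)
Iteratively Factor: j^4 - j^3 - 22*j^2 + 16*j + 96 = (j + 2)*(j^3 - 3*j^2 - 16*j + 48) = (j + 2)*(j + 4)*(j^2 - 7*j + 12) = (j - 3)*(j + 2)*(j + 4)*(j - 4)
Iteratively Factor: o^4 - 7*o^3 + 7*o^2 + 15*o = (o)*(o^3 - 7*o^2 + 7*o + 15) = o*(o - 5)*(o^2 - 2*o - 3) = o*(o - 5)*(o + 1)*(o - 3)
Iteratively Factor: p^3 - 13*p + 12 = (p - 3)*(p^2 + 3*p - 4) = (p - 3)*(p - 1)*(p + 4)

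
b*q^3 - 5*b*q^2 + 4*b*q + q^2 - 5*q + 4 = (q - 4)*(q - 1)*(b*q + 1)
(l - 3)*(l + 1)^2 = l^3 - l^2 - 5*l - 3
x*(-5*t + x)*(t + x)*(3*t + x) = -15*t^3*x - 17*t^2*x^2 - t*x^3 + x^4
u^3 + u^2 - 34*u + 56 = (u - 4)*(u - 2)*(u + 7)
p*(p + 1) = p^2 + p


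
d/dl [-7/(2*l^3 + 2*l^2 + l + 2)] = 7*(6*l^2 + 4*l + 1)/(2*l^3 + 2*l^2 + l + 2)^2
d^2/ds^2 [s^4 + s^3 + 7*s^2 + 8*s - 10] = 12*s^2 + 6*s + 14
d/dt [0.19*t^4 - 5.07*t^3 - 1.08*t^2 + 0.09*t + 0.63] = 0.76*t^3 - 15.21*t^2 - 2.16*t + 0.09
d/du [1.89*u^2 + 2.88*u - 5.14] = 3.78*u + 2.88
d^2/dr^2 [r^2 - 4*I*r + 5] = 2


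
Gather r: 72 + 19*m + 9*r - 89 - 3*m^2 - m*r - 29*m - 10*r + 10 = -3*m^2 - 10*m + r*(-m - 1) - 7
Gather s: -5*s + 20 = 20 - 5*s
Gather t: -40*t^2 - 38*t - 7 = -40*t^2 - 38*t - 7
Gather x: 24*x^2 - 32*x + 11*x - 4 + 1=24*x^2 - 21*x - 3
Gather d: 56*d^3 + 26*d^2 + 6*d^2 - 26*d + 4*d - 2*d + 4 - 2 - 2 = 56*d^3 + 32*d^2 - 24*d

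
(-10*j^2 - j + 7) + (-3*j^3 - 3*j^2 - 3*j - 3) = -3*j^3 - 13*j^2 - 4*j + 4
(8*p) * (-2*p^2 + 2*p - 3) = -16*p^3 + 16*p^2 - 24*p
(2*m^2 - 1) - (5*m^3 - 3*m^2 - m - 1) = -5*m^3 + 5*m^2 + m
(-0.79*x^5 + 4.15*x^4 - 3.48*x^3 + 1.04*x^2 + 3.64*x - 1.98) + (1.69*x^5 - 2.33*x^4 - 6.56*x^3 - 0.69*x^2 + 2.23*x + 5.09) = 0.9*x^5 + 1.82*x^4 - 10.04*x^3 + 0.35*x^2 + 5.87*x + 3.11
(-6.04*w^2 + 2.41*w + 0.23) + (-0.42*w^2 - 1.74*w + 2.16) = -6.46*w^2 + 0.67*w + 2.39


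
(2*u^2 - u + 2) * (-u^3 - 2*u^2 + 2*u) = -2*u^5 - 3*u^4 + 4*u^3 - 6*u^2 + 4*u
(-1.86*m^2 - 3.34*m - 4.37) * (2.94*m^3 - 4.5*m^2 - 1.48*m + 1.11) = -5.4684*m^5 - 1.4496*m^4 + 4.935*m^3 + 22.5436*m^2 + 2.7602*m - 4.8507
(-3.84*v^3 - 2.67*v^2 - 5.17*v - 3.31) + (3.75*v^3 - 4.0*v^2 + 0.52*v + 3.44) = -0.0899999999999999*v^3 - 6.67*v^2 - 4.65*v + 0.13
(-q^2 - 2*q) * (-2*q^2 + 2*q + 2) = 2*q^4 + 2*q^3 - 6*q^2 - 4*q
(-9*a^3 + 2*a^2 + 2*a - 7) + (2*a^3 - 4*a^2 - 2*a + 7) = -7*a^3 - 2*a^2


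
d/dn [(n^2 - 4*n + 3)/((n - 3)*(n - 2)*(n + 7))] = (-n^2 + 2*n - 9)/(n^4 + 10*n^3 - 3*n^2 - 140*n + 196)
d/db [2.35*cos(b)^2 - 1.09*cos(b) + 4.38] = (1.09 - 4.7*cos(b))*sin(b)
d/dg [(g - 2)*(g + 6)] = 2*g + 4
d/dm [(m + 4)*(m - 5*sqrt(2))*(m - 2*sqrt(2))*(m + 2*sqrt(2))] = 4*m^3 - 15*sqrt(2)*m^2 + 12*m^2 - 40*sqrt(2)*m - 16*m - 32 + 40*sqrt(2)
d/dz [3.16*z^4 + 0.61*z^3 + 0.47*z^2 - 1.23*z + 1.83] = 12.64*z^3 + 1.83*z^2 + 0.94*z - 1.23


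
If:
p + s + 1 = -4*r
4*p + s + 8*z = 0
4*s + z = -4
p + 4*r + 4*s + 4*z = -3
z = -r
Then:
No Solution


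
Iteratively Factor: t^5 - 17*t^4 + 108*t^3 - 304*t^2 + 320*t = (t)*(t^4 - 17*t^3 + 108*t^2 - 304*t + 320) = t*(t - 5)*(t^3 - 12*t^2 + 48*t - 64) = t*(t - 5)*(t - 4)*(t^2 - 8*t + 16) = t*(t - 5)*(t - 4)^2*(t - 4)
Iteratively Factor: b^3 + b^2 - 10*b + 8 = (b - 1)*(b^2 + 2*b - 8) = (b - 1)*(b + 4)*(b - 2)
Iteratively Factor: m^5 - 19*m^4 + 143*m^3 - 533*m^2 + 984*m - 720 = (m - 3)*(m^4 - 16*m^3 + 95*m^2 - 248*m + 240) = (m - 5)*(m - 3)*(m^3 - 11*m^2 + 40*m - 48) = (m - 5)*(m - 4)*(m - 3)*(m^2 - 7*m + 12) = (m - 5)*(m - 4)^2*(m - 3)*(m - 3)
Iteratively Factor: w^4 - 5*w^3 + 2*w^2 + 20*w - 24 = (w - 2)*(w^3 - 3*w^2 - 4*w + 12) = (w - 2)*(w + 2)*(w^2 - 5*w + 6) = (w - 2)^2*(w + 2)*(w - 3)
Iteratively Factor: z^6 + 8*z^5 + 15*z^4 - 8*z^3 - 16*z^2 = (z + 1)*(z^5 + 7*z^4 + 8*z^3 - 16*z^2) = z*(z + 1)*(z^4 + 7*z^3 + 8*z^2 - 16*z) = z*(z + 1)*(z + 4)*(z^3 + 3*z^2 - 4*z) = z*(z + 1)*(z + 4)^2*(z^2 - z) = z^2*(z + 1)*(z + 4)^2*(z - 1)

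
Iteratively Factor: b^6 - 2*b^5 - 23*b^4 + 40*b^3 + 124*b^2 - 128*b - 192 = (b + 2)*(b^5 - 4*b^4 - 15*b^3 + 70*b^2 - 16*b - 96) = (b - 2)*(b + 2)*(b^4 - 2*b^3 - 19*b^2 + 32*b + 48) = (b - 3)*(b - 2)*(b + 2)*(b^3 + b^2 - 16*b - 16) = (b - 3)*(b - 2)*(b + 1)*(b + 2)*(b^2 - 16) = (b - 3)*(b - 2)*(b + 1)*(b + 2)*(b + 4)*(b - 4)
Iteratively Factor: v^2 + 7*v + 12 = (v + 3)*(v + 4)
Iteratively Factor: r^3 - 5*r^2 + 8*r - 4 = (r - 2)*(r^2 - 3*r + 2) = (r - 2)^2*(r - 1)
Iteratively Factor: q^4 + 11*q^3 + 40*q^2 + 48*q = (q)*(q^3 + 11*q^2 + 40*q + 48) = q*(q + 4)*(q^2 + 7*q + 12) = q*(q + 4)^2*(q + 3)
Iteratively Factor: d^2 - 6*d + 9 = (d - 3)*(d - 3)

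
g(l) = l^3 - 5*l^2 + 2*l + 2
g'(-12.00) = 554.00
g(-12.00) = -2470.00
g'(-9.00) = 335.00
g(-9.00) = -1150.00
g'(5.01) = 27.20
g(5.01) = 12.27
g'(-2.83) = 54.33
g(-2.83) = -66.37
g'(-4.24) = 98.33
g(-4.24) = -172.59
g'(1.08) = -5.30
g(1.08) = -0.41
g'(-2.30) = 40.87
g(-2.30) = -41.22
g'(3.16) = 0.36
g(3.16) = -10.05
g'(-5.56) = 150.34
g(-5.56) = -335.57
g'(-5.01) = 127.40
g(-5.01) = -259.27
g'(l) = 3*l^2 - 10*l + 2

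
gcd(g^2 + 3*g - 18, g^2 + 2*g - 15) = g - 3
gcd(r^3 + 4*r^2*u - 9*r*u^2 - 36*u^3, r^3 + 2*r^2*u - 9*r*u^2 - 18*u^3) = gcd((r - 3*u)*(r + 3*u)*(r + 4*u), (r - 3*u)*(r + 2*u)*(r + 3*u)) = r^2 - 9*u^2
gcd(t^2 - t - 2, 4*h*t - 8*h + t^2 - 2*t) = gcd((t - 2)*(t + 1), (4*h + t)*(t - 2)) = t - 2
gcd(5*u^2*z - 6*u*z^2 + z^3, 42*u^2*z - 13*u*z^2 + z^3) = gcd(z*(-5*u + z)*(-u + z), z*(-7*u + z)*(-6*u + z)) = z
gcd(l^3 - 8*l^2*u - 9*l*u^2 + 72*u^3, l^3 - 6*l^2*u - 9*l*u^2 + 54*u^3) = -l^2 + 9*u^2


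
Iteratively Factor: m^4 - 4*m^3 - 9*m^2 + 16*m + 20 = (m + 1)*(m^3 - 5*m^2 - 4*m + 20) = (m - 2)*(m + 1)*(m^2 - 3*m - 10) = (m - 5)*(m - 2)*(m + 1)*(m + 2)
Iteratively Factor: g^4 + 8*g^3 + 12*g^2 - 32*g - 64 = (g - 2)*(g^3 + 10*g^2 + 32*g + 32) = (g - 2)*(g + 4)*(g^2 + 6*g + 8) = (g - 2)*(g + 2)*(g + 4)*(g + 4)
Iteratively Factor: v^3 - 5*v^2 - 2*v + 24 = (v - 4)*(v^2 - v - 6) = (v - 4)*(v + 2)*(v - 3)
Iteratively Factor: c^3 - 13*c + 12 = (c - 3)*(c^2 + 3*c - 4) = (c - 3)*(c + 4)*(c - 1)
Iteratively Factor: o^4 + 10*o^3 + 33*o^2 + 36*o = (o + 3)*(o^3 + 7*o^2 + 12*o) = (o + 3)*(o + 4)*(o^2 + 3*o) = o*(o + 3)*(o + 4)*(o + 3)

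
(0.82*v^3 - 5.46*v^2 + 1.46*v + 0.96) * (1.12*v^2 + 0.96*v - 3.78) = 0.9184*v^5 - 5.328*v^4 - 6.706*v^3 + 23.1156*v^2 - 4.5972*v - 3.6288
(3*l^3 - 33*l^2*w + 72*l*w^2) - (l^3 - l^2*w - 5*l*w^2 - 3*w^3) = 2*l^3 - 32*l^2*w + 77*l*w^2 + 3*w^3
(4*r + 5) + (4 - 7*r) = 9 - 3*r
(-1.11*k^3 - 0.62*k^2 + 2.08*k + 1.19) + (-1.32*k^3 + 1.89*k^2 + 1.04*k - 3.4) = -2.43*k^3 + 1.27*k^2 + 3.12*k - 2.21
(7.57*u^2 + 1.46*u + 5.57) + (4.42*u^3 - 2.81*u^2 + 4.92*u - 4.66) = 4.42*u^3 + 4.76*u^2 + 6.38*u + 0.91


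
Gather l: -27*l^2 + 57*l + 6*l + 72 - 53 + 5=-27*l^2 + 63*l + 24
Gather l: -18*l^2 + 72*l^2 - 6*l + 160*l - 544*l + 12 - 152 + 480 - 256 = 54*l^2 - 390*l + 84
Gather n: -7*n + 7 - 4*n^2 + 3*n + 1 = -4*n^2 - 4*n + 8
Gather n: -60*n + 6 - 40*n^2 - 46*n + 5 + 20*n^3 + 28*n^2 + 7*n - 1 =20*n^3 - 12*n^2 - 99*n + 10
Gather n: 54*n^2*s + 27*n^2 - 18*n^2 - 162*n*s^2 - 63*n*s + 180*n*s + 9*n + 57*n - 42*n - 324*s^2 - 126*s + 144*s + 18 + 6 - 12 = n^2*(54*s + 9) + n*(-162*s^2 + 117*s + 24) - 324*s^2 + 18*s + 12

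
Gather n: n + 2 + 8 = n + 10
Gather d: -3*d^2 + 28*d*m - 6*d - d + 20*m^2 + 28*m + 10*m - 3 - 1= -3*d^2 + d*(28*m - 7) + 20*m^2 + 38*m - 4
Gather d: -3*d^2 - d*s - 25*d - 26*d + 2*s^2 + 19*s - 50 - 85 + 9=-3*d^2 + d*(-s - 51) + 2*s^2 + 19*s - 126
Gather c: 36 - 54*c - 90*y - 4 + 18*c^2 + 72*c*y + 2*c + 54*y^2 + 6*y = 18*c^2 + c*(72*y - 52) + 54*y^2 - 84*y + 32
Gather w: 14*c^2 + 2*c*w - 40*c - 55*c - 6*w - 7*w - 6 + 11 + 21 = 14*c^2 - 95*c + w*(2*c - 13) + 26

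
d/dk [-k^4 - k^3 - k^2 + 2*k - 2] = -4*k^3 - 3*k^2 - 2*k + 2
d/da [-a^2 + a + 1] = 1 - 2*a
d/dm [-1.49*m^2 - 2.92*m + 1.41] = -2.98*m - 2.92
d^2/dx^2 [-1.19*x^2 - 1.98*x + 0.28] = -2.38000000000000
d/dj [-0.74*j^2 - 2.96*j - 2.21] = -1.48*j - 2.96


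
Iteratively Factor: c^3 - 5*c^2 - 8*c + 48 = (c - 4)*(c^2 - c - 12) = (c - 4)*(c + 3)*(c - 4)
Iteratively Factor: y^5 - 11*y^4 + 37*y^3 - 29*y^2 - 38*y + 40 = (y - 2)*(y^4 - 9*y^3 + 19*y^2 + 9*y - 20) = (y - 2)*(y - 1)*(y^3 - 8*y^2 + 11*y + 20) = (y - 5)*(y - 2)*(y - 1)*(y^2 - 3*y - 4) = (y - 5)*(y - 4)*(y - 2)*(y - 1)*(y + 1)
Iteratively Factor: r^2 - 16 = (r + 4)*(r - 4)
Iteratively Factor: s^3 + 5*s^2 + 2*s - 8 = (s - 1)*(s^2 + 6*s + 8) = (s - 1)*(s + 4)*(s + 2)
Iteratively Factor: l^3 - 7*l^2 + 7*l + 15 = (l + 1)*(l^2 - 8*l + 15) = (l - 5)*(l + 1)*(l - 3)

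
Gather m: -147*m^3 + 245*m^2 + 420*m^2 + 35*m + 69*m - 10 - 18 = -147*m^3 + 665*m^2 + 104*m - 28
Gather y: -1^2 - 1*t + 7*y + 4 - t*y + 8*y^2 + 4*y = -t + 8*y^2 + y*(11 - t) + 3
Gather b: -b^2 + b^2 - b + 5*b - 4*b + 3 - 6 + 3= 0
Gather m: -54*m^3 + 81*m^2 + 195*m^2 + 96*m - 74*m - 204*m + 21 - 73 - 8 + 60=-54*m^3 + 276*m^2 - 182*m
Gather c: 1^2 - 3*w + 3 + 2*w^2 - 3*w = 2*w^2 - 6*w + 4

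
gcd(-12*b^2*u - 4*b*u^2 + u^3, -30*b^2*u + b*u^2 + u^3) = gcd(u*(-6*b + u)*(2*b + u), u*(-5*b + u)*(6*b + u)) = u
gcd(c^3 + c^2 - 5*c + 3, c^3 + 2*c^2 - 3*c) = c^2 + 2*c - 3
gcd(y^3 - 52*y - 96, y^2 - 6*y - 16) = y^2 - 6*y - 16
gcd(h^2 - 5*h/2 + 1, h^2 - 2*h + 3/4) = h - 1/2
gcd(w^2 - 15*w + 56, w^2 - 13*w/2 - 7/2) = w - 7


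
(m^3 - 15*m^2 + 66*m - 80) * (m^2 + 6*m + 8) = m^5 - 9*m^4 - 16*m^3 + 196*m^2 + 48*m - 640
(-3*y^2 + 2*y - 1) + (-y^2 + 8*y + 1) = -4*y^2 + 10*y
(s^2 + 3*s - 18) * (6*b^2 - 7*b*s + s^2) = 6*b^2*s^2 + 18*b^2*s - 108*b^2 - 7*b*s^3 - 21*b*s^2 + 126*b*s + s^4 + 3*s^3 - 18*s^2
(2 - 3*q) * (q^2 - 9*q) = -3*q^3 + 29*q^2 - 18*q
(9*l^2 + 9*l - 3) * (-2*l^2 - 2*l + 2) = -18*l^4 - 36*l^3 + 6*l^2 + 24*l - 6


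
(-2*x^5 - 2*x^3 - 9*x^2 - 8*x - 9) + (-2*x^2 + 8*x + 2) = -2*x^5 - 2*x^3 - 11*x^2 - 7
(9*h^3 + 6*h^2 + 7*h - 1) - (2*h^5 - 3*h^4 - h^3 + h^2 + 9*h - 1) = -2*h^5 + 3*h^4 + 10*h^3 + 5*h^2 - 2*h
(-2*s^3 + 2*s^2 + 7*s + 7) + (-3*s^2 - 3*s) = -2*s^3 - s^2 + 4*s + 7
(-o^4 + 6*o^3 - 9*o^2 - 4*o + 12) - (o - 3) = -o^4 + 6*o^3 - 9*o^2 - 5*o + 15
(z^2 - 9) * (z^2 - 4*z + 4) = z^4 - 4*z^3 - 5*z^2 + 36*z - 36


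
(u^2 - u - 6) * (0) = 0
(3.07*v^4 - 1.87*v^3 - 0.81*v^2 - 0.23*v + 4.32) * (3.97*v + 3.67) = 12.1879*v^5 + 3.843*v^4 - 10.0786*v^3 - 3.8858*v^2 + 16.3063*v + 15.8544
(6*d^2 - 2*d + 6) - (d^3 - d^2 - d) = -d^3 + 7*d^2 - d + 6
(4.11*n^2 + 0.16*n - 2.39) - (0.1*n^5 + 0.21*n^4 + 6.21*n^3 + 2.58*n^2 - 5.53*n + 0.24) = -0.1*n^5 - 0.21*n^4 - 6.21*n^3 + 1.53*n^2 + 5.69*n - 2.63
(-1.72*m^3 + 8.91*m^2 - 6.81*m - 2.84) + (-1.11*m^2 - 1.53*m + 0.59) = -1.72*m^3 + 7.8*m^2 - 8.34*m - 2.25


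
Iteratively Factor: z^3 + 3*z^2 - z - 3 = (z + 3)*(z^2 - 1) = (z - 1)*(z + 3)*(z + 1)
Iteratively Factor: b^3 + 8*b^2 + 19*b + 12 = (b + 3)*(b^2 + 5*b + 4) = (b + 3)*(b + 4)*(b + 1)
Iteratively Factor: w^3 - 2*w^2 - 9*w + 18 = (w - 2)*(w^2 - 9) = (w - 3)*(w - 2)*(w + 3)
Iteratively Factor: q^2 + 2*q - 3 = (q - 1)*(q + 3)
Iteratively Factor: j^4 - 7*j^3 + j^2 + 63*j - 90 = (j + 3)*(j^3 - 10*j^2 + 31*j - 30) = (j - 5)*(j + 3)*(j^2 - 5*j + 6) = (j - 5)*(j - 3)*(j + 3)*(j - 2)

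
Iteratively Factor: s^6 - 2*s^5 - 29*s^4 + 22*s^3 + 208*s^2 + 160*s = (s)*(s^5 - 2*s^4 - 29*s^3 + 22*s^2 + 208*s + 160) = s*(s + 4)*(s^4 - 6*s^3 - 5*s^2 + 42*s + 40) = s*(s - 4)*(s + 4)*(s^3 - 2*s^2 - 13*s - 10) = s*(s - 5)*(s - 4)*(s + 4)*(s^2 + 3*s + 2) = s*(s - 5)*(s - 4)*(s + 1)*(s + 4)*(s + 2)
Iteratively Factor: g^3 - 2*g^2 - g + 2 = (g - 1)*(g^2 - g - 2) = (g - 1)*(g + 1)*(g - 2)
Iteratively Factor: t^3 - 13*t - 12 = (t - 4)*(t^2 + 4*t + 3) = (t - 4)*(t + 3)*(t + 1)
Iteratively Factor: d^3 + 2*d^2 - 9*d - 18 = (d - 3)*(d^2 + 5*d + 6) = (d - 3)*(d + 2)*(d + 3)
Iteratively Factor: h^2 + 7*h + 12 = (h + 3)*(h + 4)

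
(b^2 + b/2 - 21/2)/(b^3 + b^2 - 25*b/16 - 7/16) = 8*(2*b^2 + b - 21)/(16*b^3 + 16*b^2 - 25*b - 7)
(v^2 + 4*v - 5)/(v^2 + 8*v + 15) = (v - 1)/(v + 3)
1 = 1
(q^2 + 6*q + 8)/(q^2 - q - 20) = (q + 2)/(q - 5)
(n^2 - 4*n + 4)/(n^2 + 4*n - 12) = (n - 2)/(n + 6)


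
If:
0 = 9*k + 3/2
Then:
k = -1/6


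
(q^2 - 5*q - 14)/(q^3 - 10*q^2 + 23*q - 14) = (q + 2)/(q^2 - 3*q + 2)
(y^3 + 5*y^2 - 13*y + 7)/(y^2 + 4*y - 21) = (y^2 - 2*y + 1)/(y - 3)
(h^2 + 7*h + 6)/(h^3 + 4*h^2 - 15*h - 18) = 1/(h - 3)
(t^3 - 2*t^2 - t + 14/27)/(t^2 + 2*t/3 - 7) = (t^2 + t/3 - 2/9)/(t + 3)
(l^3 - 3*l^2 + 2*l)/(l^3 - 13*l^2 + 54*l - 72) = l*(l^2 - 3*l + 2)/(l^3 - 13*l^2 + 54*l - 72)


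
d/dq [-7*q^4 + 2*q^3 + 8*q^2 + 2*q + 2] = -28*q^3 + 6*q^2 + 16*q + 2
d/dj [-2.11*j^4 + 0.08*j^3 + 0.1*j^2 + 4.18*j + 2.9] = -8.44*j^3 + 0.24*j^2 + 0.2*j + 4.18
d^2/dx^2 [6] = 0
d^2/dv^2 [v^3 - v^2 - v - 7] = 6*v - 2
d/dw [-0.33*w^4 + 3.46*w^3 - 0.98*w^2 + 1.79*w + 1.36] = -1.32*w^3 + 10.38*w^2 - 1.96*w + 1.79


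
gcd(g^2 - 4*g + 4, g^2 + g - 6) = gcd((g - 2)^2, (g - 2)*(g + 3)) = g - 2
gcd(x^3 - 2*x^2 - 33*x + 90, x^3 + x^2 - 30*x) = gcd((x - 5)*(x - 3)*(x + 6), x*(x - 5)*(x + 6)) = x^2 + x - 30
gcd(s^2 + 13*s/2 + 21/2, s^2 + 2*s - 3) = s + 3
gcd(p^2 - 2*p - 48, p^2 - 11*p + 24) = p - 8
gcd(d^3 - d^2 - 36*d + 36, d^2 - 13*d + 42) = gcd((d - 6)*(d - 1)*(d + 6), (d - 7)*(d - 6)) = d - 6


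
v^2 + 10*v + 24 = (v + 4)*(v + 6)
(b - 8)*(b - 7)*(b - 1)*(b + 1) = b^4 - 15*b^3 + 55*b^2 + 15*b - 56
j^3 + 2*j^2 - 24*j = j*(j - 4)*(j + 6)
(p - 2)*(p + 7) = p^2 + 5*p - 14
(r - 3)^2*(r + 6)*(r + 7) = r^4 + 7*r^3 - 27*r^2 - 135*r + 378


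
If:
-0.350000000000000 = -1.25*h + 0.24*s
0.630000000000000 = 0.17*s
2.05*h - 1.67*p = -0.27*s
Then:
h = 0.99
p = 1.82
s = 3.71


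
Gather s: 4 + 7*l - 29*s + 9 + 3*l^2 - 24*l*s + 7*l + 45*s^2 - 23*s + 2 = 3*l^2 + 14*l + 45*s^2 + s*(-24*l - 52) + 15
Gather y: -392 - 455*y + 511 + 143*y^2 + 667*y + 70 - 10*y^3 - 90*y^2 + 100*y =-10*y^3 + 53*y^2 + 312*y + 189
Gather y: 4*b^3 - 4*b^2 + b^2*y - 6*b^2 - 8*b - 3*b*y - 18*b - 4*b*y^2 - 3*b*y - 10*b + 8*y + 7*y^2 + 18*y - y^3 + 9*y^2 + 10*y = 4*b^3 - 10*b^2 - 36*b - y^3 + y^2*(16 - 4*b) + y*(b^2 - 6*b + 36)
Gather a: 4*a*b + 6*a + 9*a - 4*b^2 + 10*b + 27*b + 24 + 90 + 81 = a*(4*b + 15) - 4*b^2 + 37*b + 195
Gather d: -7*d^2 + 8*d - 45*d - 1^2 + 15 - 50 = -7*d^2 - 37*d - 36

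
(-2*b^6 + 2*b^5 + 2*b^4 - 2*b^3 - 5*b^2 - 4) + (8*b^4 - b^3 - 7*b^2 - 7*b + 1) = -2*b^6 + 2*b^5 + 10*b^4 - 3*b^3 - 12*b^2 - 7*b - 3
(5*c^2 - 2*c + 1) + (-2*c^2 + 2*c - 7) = 3*c^2 - 6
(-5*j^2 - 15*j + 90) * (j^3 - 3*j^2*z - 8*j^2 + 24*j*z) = -5*j^5 + 15*j^4*z + 25*j^4 - 75*j^3*z + 210*j^3 - 630*j^2*z - 720*j^2 + 2160*j*z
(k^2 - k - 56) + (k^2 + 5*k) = 2*k^2 + 4*k - 56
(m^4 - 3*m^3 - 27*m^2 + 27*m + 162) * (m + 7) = m^5 + 4*m^4 - 48*m^3 - 162*m^2 + 351*m + 1134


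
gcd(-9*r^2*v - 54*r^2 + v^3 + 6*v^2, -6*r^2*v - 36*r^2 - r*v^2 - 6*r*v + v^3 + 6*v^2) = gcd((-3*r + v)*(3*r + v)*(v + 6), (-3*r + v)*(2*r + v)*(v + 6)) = 3*r*v + 18*r - v^2 - 6*v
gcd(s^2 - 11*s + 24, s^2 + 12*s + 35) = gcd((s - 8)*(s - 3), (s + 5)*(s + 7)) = 1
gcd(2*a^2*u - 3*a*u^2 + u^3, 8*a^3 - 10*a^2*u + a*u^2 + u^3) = 2*a^2 - 3*a*u + u^2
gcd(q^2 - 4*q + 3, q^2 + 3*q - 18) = q - 3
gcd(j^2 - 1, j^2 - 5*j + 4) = j - 1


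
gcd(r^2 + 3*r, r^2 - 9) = r + 3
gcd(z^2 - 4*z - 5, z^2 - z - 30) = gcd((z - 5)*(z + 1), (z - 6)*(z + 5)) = 1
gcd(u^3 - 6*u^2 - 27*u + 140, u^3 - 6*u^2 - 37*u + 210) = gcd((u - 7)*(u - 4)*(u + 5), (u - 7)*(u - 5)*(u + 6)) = u - 7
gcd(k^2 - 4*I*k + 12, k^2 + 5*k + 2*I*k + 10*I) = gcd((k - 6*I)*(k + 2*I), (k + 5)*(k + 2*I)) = k + 2*I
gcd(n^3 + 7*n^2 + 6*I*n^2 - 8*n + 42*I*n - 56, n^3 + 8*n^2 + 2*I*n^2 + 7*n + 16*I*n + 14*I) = n^2 + n*(7 + 2*I) + 14*I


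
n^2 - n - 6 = (n - 3)*(n + 2)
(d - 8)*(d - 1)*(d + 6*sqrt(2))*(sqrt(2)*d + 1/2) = sqrt(2)*d^4 - 9*sqrt(2)*d^3 + 25*d^3/2 - 225*d^2/2 + 11*sqrt(2)*d^2 - 27*sqrt(2)*d + 100*d + 24*sqrt(2)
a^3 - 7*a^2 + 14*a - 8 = (a - 4)*(a - 2)*(a - 1)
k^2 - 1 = (k - 1)*(k + 1)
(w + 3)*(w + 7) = w^2 + 10*w + 21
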